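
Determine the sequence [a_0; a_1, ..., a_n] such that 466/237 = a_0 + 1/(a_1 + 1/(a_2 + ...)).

Run the Euclidean algorithm on 466 and 237; the successive quotients are the partial quotients a_0, a_1, ... (each step inverts the fractional part left over by the previous one):
  466 = 1*237 + 229, so a_0 = 1.
  237 = 1*229 + 8, so a_1 = 1.
  229 = 28*8 + 5, so a_2 = 28.
  8 = 1*5 + 3, so a_3 = 1.
  5 = 1*3 + 2, so a_4 = 1.
  3 = 1*2 + 1, so a_5 = 1.
  2 = 2*1 + 0, so a_6 = 2.
The remainder reaches 0 after 7 divisions, so the expansion has 7 partial quotients, read off in order.

[1; 1, 28, 1, 1, 1, 2]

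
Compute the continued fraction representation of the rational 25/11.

Run the Euclidean algorithm on 25 and 11; the successive quotients are the partial quotients a_0, a_1, ... (each step inverts the fractional part left over by the previous one):
  25 = 2*11 + 3, so a_0 = 2.
  11 = 3*3 + 2, so a_1 = 3.
  3 = 1*2 + 1, so a_2 = 1.
  2 = 2*1 + 0, so a_3 = 2.
The remainder reaches 0 after 4 divisions, so the expansion has 4 partial quotients, read off in order.

[2; 3, 1, 2]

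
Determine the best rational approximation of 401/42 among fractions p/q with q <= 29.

Expand x = 401/42 as a continued fraction with the Euclidean algorithm:
  401 = 9*42 + 23, so a_0 = 9.
  42 = 1*23 + 19, so a_1 = 1.
  23 = 1*19 + 4, so a_2 = 1.
  19 = 4*4 + 3, so a_3 = 4.
  4 = 1*3 + 1, so a_4 = 1.
  3 = 3*1 + 0, so a_5 = 3.
so x = [9; 1, 1, 4, 1, 3].
Convergents (p_i = a_i*p_{i-1} + p_{i-2}, q_i = a_i*q_{i-1} + q_{i-2} with p_{-2}=0, p_{-1}=1, q_{-2}=1, q_{-1}=0), until the denominator exceeds 29:
  i=0: a_0=9, p_0 = 9*1 + 0 = 9, q_0 = 9*0 + 1 = 1.
  i=1: a_1=1, p_1 = 1*9 + 1 = 10, q_1 = 1*1 + 0 = 1.
  i=2: a_2=1, p_2 = 1*10 + 9 = 19, q_2 = 1*1 + 1 = 2.
  i=3: a_3=4, p_3 = 4*19 + 10 = 86, q_3 = 4*2 + 1 = 9.
  i=4: a_4=1, p_4 = 1*86 + 19 = 105, q_4 = 1*9 + 2 = 11.
  i=5: a_5=3, p_5 = 3*105 + 86 = 401, q_5 = 3*11 + 9 = 42.
q_5 = 42 > 29, so the last convergent with denominator <= 29 is p_4/q_4 = 105/11.
The closest fraction with denominator <= 29 is either p_4/q_4 or the intermediate fraction (k*p_4 + p_3)/(k*q_4 + q_3) with the largest k >= 1 whose denominator stays <= 29; these approach x as k grows, and every other convergent or intermediate fraction in range is farther away.
Largest k: floor((29 - q_3)/q_4) = floor((29 - 9)/11) = 1.
That gives (1*105 + 86)/(1*11 + 9) = 191/20.
Compare the errors: |x - 105/11| = |401*11 - 105*42|/(42*11) = 1/462, and |x - 191/20| = |401*20 - 191*42|/(42*20) = 2/840.
Cross-multiplying, 1*840 = 840 < 924 = 2*462, so 1/462 is smaller: the convergent 105/11 is closer to x than 191/20.

105/11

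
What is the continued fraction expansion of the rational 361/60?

[6; 60]

Run the Euclidean algorithm on 361 and 60; the successive quotients are the partial quotients a_0, a_1, ... (each step inverts the fractional part left over by the previous one):
  361 = 6*60 + 1, so a_0 = 6.
  60 = 60*1 + 0, so a_1 = 60.
The remainder reaches 0 after 2 divisions, so the expansion has 2 partial quotients, read off in order.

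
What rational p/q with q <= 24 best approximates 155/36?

99/23

Expand x = 155/36 as a continued fraction with the Euclidean algorithm:
  155 = 4*36 + 11, so a_0 = 4.
  36 = 3*11 + 3, so a_1 = 3.
  11 = 3*3 + 2, so a_2 = 3.
  3 = 1*2 + 1, so a_3 = 1.
  2 = 2*1 + 0, so a_4 = 2.
so x = [4; 3, 3, 1, 2].
Convergents (p_i = a_i*p_{i-1} + p_{i-2}, q_i = a_i*q_{i-1} + q_{i-2} with p_{-2}=0, p_{-1}=1, q_{-2}=1, q_{-1}=0), until the denominator exceeds 24:
  i=0: a_0=4, p_0 = 4*1 + 0 = 4, q_0 = 4*0 + 1 = 1.
  i=1: a_1=3, p_1 = 3*4 + 1 = 13, q_1 = 3*1 + 0 = 3.
  i=2: a_2=3, p_2 = 3*13 + 4 = 43, q_2 = 3*3 + 1 = 10.
  i=3: a_3=1, p_3 = 1*43 + 13 = 56, q_3 = 1*10 + 3 = 13.
  i=4: a_4=2, p_4 = 2*56 + 43 = 155, q_4 = 2*13 + 10 = 36.
q_4 = 36 > 24, so the last convergent with denominator <= 24 is p_3/q_3 = 56/13.
The closest fraction with denominator <= 24 is either p_3/q_3 or the intermediate fraction (k*p_3 + p_2)/(k*q_3 + q_2) with the largest k >= 1 whose denominator stays <= 24; these approach x as k grows, and every other convergent or intermediate fraction in range is farther away.
Largest k: floor((24 - q_2)/q_3) = floor((24 - 10)/13) = 1.
That gives (1*56 + 43)/(1*13 + 10) = 99/23.
Compare the errors: |x - 56/13| = |155*13 - 56*36|/(36*13) = 1/468, and |x - 99/23| = |155*23 - 99*36|/(36*23) = 1/828.
Cross-multiplying, 1*468 = 468 < 828 = 1*828, so 1/828 is smaller: the intermediate fraction 99/23 is closer to x than 56/13.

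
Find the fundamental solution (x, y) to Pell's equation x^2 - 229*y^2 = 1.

(x, y) = (5848201, 386460)

First expand sqrt(229) as a continued fraction. With x_i = (sqrt(229) + m_i)/d_i and (m_0, d_0) = (0, 1): a_0 = floor(sqrt(229)) = 15, since 15^2 = 225 <= 229 < 256 = 16^2.
Iterate m_{i+1} = d_i*a_i - m_i, d_{i+1} = (229 - m_{i+1}^2)/d_i, a_{i+1} = floor((a_0 + m_{i+1})/d_{i+1}):
  m_1 = 1*15 - 0 = 15, d_1 = (229 - 15^2)/1 = 4/1 = 4, a_1 = floor((15 + 15)/4) = 7.
  m_2 = 4*7 - 15 = 13, d_2 = (229 - 13^2)/4 = 60/4 = 15, a_2 = floor((15 + 13)/15) = 1.
  m_3 = 15*1 - 13 = 2, d_3 = (229 - 2^2)/15 = 225/15 = 15, a_3 = floor((15 + 2)/15) = 1.
  m_4 = 15*1 - 2 = 13, d_4 = (229 - 13^2)/15 = 60/15 = 4, a_4 = floor((15 + 13)/4) = 7.
  m_5 = 4*7 - 13 = 15, d_5 = (229 - 15^2)/4 = 4/4 = 1, a_5 = floor((15 + 15)/1) = 30.
  m_6 = 1*30 - 15 = 15, d_6 = (229 - 15^2)/1 = 4/1 = 4: (m_6, d_6) = (m_1, d_1) = (15, 4), so from here the quotients repeat a_1, ..., a_5; the period length is 5.
So sqrt(229) = [15; (7, 1, 1, 7, 30)] with period length k = 5.
k is odd, so (p_{k-1}, q_{k-1}) only solves x^2 - 229y^2 = -1 and the fundamental solution of x^2 - 229y^2 = 1 is (p_{2k-1}, q_{2k-1}) = (p_9, q_9); compute convergents through index 9, running through the period twice.
Convergents (p_i = a_i*p_{i-1} + p_{i-2}, q_i = a_i*q_{i-1} + q_{i-2} with p_{-2}=0, p_{-1}=1, q_{-2}=1, q_{-1}=0):
  i=0: a_0=15, p_0 = 15*1 + 0 = 15, q_0 = 15*0 + 1 = 1.
  i=1: a_1=7, p_1 = 7*15 + 1 = 106, q_1 = 7*1 + 0 = 7.
  i=2: a_2=1, p_2 = 1*106 + 15 = 121, q_2 = 1*7 + 1 = 8.
  i=3: a_3=1, p_3 = 1*121 + 106 = 227, q_3 = 1*8 + 7 = 15.
  i=4: a_4=7, p_4 = 7*227 + 121 = 1710, q_4 = 7*15 + 8 = 113.
  i=5: a_5=30, p_5 = 30*1710 + 227 = 51527, q_5 = 30*113 + 15 = 3405.
  i=6: a_6=7, p_6 = 7*51527 + 1710 = 362399, q_6 = 7*3405 + 113 = 23948.
  i=7: a_7=1, p_7 = 1*362399 + 51527 = 413926, q_7 = 1*23948 + 3405 = 27353.
  i=8: a_8=1, p_8 = 1*413926 + 362399 = 776325, q_8 = 1*27353 + 23948 = 51301.
  i=9: a_9=7, p_9 = 7*776325 + 413926 = 5848201, q_9 = 7*51301 + 27353 = 386460.
Indeed p_4^2 - 229*q_4^2 = 2924100 - 2924101 = -1, not +1.
Check: 5848201^2 - 229*386460^2 = 34201454936401 - 34201454936400 = 1, so (x, y) = (5848201, 386460) solves the equation, and by the theorem it is the least positive solution.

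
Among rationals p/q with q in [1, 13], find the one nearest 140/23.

73/12

Expand x = 140/23 as a continued fraction with the Euclidean algorithm:
  140 = 6*23 + 2, so a_0 = 6.
  23 = 11*2 + 1, so a_1 = 11.
  2 = 2*1 + 0, so a_2 = 2.
so x = [6; 11, 2].
Convergents (p_i = a_i*p_{i-1} + p_{i-2}, q_i = a_i*q_{i-1} + q_{i-2} with p_{-2}=0, p_{-1}=1, q_{-2}=1, q_{-1}=0), until the denominator exceeds 13:
  i=0: a_0=6, p_0 = 6*1 + 0 = 6, q_0 = 6*0 + 1 = 1.
  i=1: a_1=11, p_1 = 11*6 + 1 = 67, q_1 = 11*1 + 0 = 11.
  i=2: a_2=2, p_2 = 2*67 + 6 = 140, q_2 = 2*11 + 1 = 23.
q_2 = 23 > 13, so the last convergent with denominator <= 13 is p_1/q_1 = 67/11.
The closest fraction with denominator <= 13 is either p_1/q_1 or the intermediate fraction (k*p_1 + p_0)/(k*q_1 + q_0) with the largest k >= 1 whose denominator stays <= 13; these approach x as k grows, and every other convergent or intermediate fraction in range is farther away.
Largest k: floor((13 - q_0)/q_1) = floor((13 - 1)/11) = 1.
That gives (1*67 + 6)/(1*11 + 1) = 73/12.
Compare the errors: |x - 67/11| = |140*11 - 67*23|/(23*11) = 1/253, and |x - 73/12| = |140*12 - 73*23|/(23*12) = 1/276.
Cross-multiplying, 1*253 = 253 < 276 = 1*276, so 1/276 is smaller: the intermediate fraction 73/12 is closer to x than 67/11.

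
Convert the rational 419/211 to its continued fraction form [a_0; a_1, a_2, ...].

Run the Euclidean algorithm on 419 and 211; the successive quotients are the partial quotients a_0, a_1, ... (each step inverts the fractional part left over by the previous one):
  419 = 1*211 + 208, so a_0 = 1.
  211 = 1*208 + 3, so a_1 = 1.
  208 = 69*3 + 1, so a_2 = 69.
  3 = 3*1 + 0, so a_3 = 3.
The remainder reaches 0 after 4 divisions, so the expansion has 4 partial quotients, read off in order.

[1; 1, 69, 3]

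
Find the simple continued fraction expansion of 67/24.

Run the Euclidean algorithm on 67 and 24; the successive quotients are the partial quotients a_0, a_1, ... (each step inverts the fractional part left over by the previous one):
  67 = 2*24 + 19, so a_0 = 2.
  24 = 1*19 + 5, so a_1 = 1.
  19 = 3*5 + 4, so a_2 = 3.
  5 = 1*4 + 1, so a_3 = 1.
  4 = 4*1 + 0, so a_4 = 4.
The remainder reaches 0 after 5 divisions, so the expansion has 5 partial quotients, read off in order.

[2; 1, 3, 1, 4]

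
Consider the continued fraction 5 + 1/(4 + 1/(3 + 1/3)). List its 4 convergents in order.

5/1, 21/4, 68/13, 225/43

Using the convergent recurrence p_i = a_i*p_{i-1} + p_{i-2}, q_i = a_i*q_{i-1} + q_{i-2} with p_{-2}=0, p_{-1}=1, q_{-2}=1, q_{-1}=0:
  i=0: a_0=5, p_0 = 5*1 + 0 = 5, q_0 = 5*0 + 1 = 1.
  i=1: a_1=4, p_1 = 4*5 + 1 = 21, q_1 = 4*1 + 0 = 4.
  i=2: a_2=3, p_2 = 3*21 + 5 = 68, q_2 = 3*4 + 1 = 13.
  i=3: a_3=3, p_3 = 3*68 + 21 = 225, q_3 = 3*13 + 4 = 43.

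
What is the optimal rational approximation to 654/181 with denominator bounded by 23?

47/13

Expand x = 654/181 as a continued fraction with the Euclidean algorithm:
  654 = 3*181 + 111, so a_0 = 3.
  181 = 1*111 + 70, so a_1 = 1.
  111 = 1*70 + 41, so a_2 = 1.
  70 = 1*41 + 29, so a_3 = 1.
  41 = 1*29 + 12, so a_4 = 1.
  29 = 2*12 + 5, so a_5 = 2.
  12 = 2*5 + 2, so a_6 = 2.
  5 = 2*2 + 1, so a_7 = 2.
  2 = 2*1 + 0, so a_8 = 2.
so x = [3; 1, 1, 1, 1, 2, 2, 2, 2].
Convergents (p_i = a_i*p_{i-1} + p_{i-2}, q_i = a_i*q_{i-1} + q_{i-2} with p_{-2}=0, p_{-1}=1, q_{-2}=1, q_{-1}=0), until the denominator exceeds 23:
  i=0: a_0=3, p_0 = 3*1 + 0 = 3, q_0 = 3*0 + 1 = 1.
  i=1: a_1=1, p_1 = 1*3 + 1 = 4, q_1 = 1*1 + 0 = 1.
  i=2: a_2=1, p_2 = 1*4 + 3 = 7, q_2 = 1*1 + 1 = 2.
  i=3: a_3=1, p_3 = 1*7 + 4 = 11, q_3 = 1*2 + 1 = 3.
  i=4: a_4=1, p_4 = 1*11 + 7 = 18, q_4 = 1*3 + 2 = 5.
  i=5: a_5=2, p_5 = 2*18 + 11 = 47, q_5 = 2*5 + 3 = 13.
  i=6: a_6=2, p_6 = 2*47 + 18 = 112, q_6 = 2*13 + 5 = 31.
q_6 = 31 > 23, so the last convergent with denominator <= 23 is p_5/q_5 = 47/13.
The closest fraction with denominator <= 23 is either p_5/q_5 or the intermediate fraction (k*p_5 + p_4)/(k*q_5 + q_4) with the largest k >= 1 whose denominator stays <= 23; these approach x as k grows, and every other convergent or intermediate fraction in range is farther away.
Largest k: floor((23 - q_4)/q_5) = floor((23 - 5)/13) = 1.
That gives (1*47 + 18)/(1*13 + 5) = 65/18.
Compare the errors: |x - 47/13| = |654*13 - 47*181|/(181*13) = 5/2353, and |x - 65/18| = |654*18 - 65*181|/(181*18) = 7/3258.
Cross-multiplying, 5*3258 = 16290 < 16471 = 7*2353, so 5/2353 is smaller: the convergent 47/13 is closer to x than 65/18.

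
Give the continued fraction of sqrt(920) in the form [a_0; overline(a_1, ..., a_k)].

[30; overline(3, 60)]

Write x_i = (sqrt(920) + m_i)/d_i with (m_0, d_0) = (0, 1). a_0 = floor(sqrt(920)) = 30, since 30^2 = 900 <= 920 < 961 = 31^2.
Iterate m_{i+1} = d_i*a_i - m_i, d_{i+1} = (920 - m_{i+1}^2)/d_i, a_{i+1} = floor((a_0 + m_{i+1})/d_{i+1}):
  m_1 = 1*30 - 0 = 30, d_1 = (920 - 30^2)/1 = 20/1 = 20, a_1 = floor((30 + 30)/20) = 3.
  m_2 = 20*3 - 30 = 30, d_2 = (920 - 30^2)/20 = 20/20 = 1, a_2 = floor((30 + 30)/1) = 60.
  m_3 = 1*60 - 30 = 30, d_3 = (920 - 30^2)/1 = 20/1 = 20: (m_3, d_3) = (m_1, d_1) = (30, 20), so from here the quotients repeat a_1, a_2; the period length is 2.
Hence the expansion of sqrt(920) is a_0 = 30 followed by the repeating block 3, 60 (period 2).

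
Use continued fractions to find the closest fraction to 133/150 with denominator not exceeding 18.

Expand x = 133/150 as a continued fraction with the Euclidean algorithm:
  133 = 0*150 + 133, so a_0 = 0.
  150 = 1*133 + 17, so a_1 = 1.
  133 = 7*17 + 14, so a_2 = 7.
  17 = 1*14 + 3, so a_3 = 1.
  14 = 4*3 + 2, so a_4 = 4.
  3 = 1*2 + 1, so a_5 = 1.
  2 = 2*1 + 0, so a_6 = 2.
so x = [0; 1, 7, 1, 4, 1, 2].
Convergents (p_i = a_i*p_{i-1} + p_{i-2}, q_i = a_i*q_{i-1} + q_{i-2} with p_{-2}=0, p_{-1}=1, q_{-2}=1, q_{-1}=0), until the denominator exceeds 18:
  i=0: a_0=0, p_0 = 0*1 + 0 = 0, q_0 = 0*0 + 1 = 1.
  i=1: a_1=1, p_1 = 1*0 + 1 = 1, q_1 = 1*1 + 0 = 1.
  i=2: a_2=7, p_2 = 7*1 + 0 = 7, q_2 = 7*1 + 1 = 8.
  i=3: a_3=1, p_3 = 1*7 + 1 = 8, q_3 = 1*8 + 1 = 9.
  i=4: a_4=4, p_4 = 4*8 + 7 = 39, q_4 = 4*9 + 8 = 44.
q_4 = 44 > 18, so the last convergent with denominator <= 18 is p_3/q_3 = 8/9.
The closest fraction with denominator <= 18 is either p_3/q_3 or the intermediate fraction (k*p_3 + p_2)/(k*q_3 + q_2) with the largest k >= 1 whose denominator stays <= 18; these approach x as k grows, and every other convergent or intermediate fraction in range is farther away.
Largest k: floor((18 - q_2)/q_3) = floor((18 - 8)/9) = 1.
That gives (1*8 + 7)/(1*9 + 8) = 15/17.
Compare the errors: |x - 8/9| = |133*9 - 8*150|/(150*9) = 3/1350, and |x - 15/17| = |133*17 - 15*150|/(150*17) = 11/2550.
Cross-multiplying, 3*2550 = 7650 < 14850 = 11*1350, so 3/1350 is smaller: the convergent 8/9 is closer to x than 15/17.

8/9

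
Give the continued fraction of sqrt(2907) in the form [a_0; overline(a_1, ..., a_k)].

[53; overline(1, 10, 1, 106)]

Write x_i = (sqrt(2907) + m_i)/d_i with (m_0, d_0) = (0, 1). a_0 = floor(sqrt(2907)) = 53, since 53^2 = 2809 <= 2907 < 2916 = 54^2.
Iterate m_{i+1} = d_i*a_i - m_i, d_{i+1} = (2907 - m_{i+1}^2)/d_i, a_{i+1} = floor((a_0 + m_{i+1})/d_{i+1}):
  m_1 = 1*53 - 0 = 53, d_1 = (2907 - 53^2)/1 = 98/1 = 98, a_1 = floor((53 + 53)/98) = 1.
  m_2 = 98*1 - 53 = 45, d_2 = (2907 - 45^2)/98 = 882/98 = 9, a_2 = floor((53 + 45)/9) = 10.
  m_3 = 9*10 - 45 = 45, d_3 = (2907 - 45^2)/9 = 882/9 = 98, a_3 = floor((53 + 45)/98) = 1.
  m_4 = 98*1 - 45 = 53, d_4 = (2907 - 53^2)/98 = 98/98 = 1, a_4 = floor((53 + 53)/1) = 106.
  m_5 = 1*106 - 53 = 53, d_5 = (2907 - 53^2)/1 = 98/1 = 98: (m_5, d_5) = (m_1, d_1) = (53, 98), so from here the quotients repeat a_1, ..., a_4; the period length is 4.
Hence the expansion of sqrt(2907) is a_0 = 53 followed by the repeating block 1, 10, 1, 106 (period 4).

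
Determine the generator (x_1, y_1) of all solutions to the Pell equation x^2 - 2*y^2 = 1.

First expand sqrt(2) as a continued fraction. With x_i = (sqrt(2) + m_i)/d_i and (m_0, d_0) = (0, 1): a_0 = floor(sqrt(2)) = 1, since 1^2 = 1 <= 2 < 4 = 2^2.
Iterate m_{i+1} = d_i*a_i - m_i, d_{i+1} = (2 - m_{i+1}^2)/d_i, a_{i+1} = floor((a_0 + m_{i+1})/d_{i+1}):
  m_1 = 1*1 - 0 = 1, d_1 = (2 - 1^2)/1 = 1/1 = 1, a_1 = floor((1 + 1)/1) = 2.
  m_2 = 1*2 - 1 = 1, d_2 = (2 - 1^2)/1 = 1/1 = 1: (m_2, d_2) = (m_1, d_1) = (1, 1), so from here the quotient a_1 repeats; the period length is 1.
So sqrt(2) = [1; (2)] with period length k = 1.
k is odd, so (p_{k-1}, q_{k-1}) only solves x^2 - 2y^2 = -1 and the fundamental solution of x^2 - 2y^2 = 1 is (p_{2k-1}, q_{2k-1}) = (p_1, q_1); compute convergents through index 1, running through the period twice.
Convergents (p_i = a_i*p_{i-1} + p_{i-2}, q_i = a_i*q_{i-1} + q_{i-2} with p_{-2}=0, p_{-1}=1, q_{-2}=1, q_{-1}=0):
  i=0: a_0=1, p_0 = 1*1 + 0 = 1, q_0 = 1*0 + 1 = 1.
  i=1: a_1=2, p_1 = 2*1 + 1 = 3, q_1 = 2*1 + 0 = 2.
Indeed p_0^2 - 2*q_0^2 = 1 - 2 = -1, not +1.
Check: 3^2 - 2*2^2 = 9 - 8 = 1, so (x, y) = (3, 2) solves the equation, and by the theorem it is the least positive solution.

(x, y) = (3, 2)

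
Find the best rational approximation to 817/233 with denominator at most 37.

7/2

Expand x = 817/233 as a continued fraction with the Euclidean algorithm:
  817 = 3*233 + 118, so a_0 = 3.
  233 = 1*118 + 115, so a_1 = 1.
  118 = 1*115 + 3, so a_2 = 1.
  115 = 38*3 + 1, so a_3 = 38.
  3 = 3*1 + 0, so a_4 = 3.
so x = [3; 1, 1, 38, 3].
Convergents (p_i = a_i*p_{i-1} + p_{i-2}, q_i = a_i*q_{i-1} + q_{i-2} with p_{-2}=0, p_{-1}=1, q_{-2}=1, q_{-1}=0), until the denominator exceeds 37:
  i=0: a_0=3, p_0 = 3*1 + 0 = 3, q_0 = 3*0 + 1 = 1.
  i=1: a_1=1, p_1 = 1*3 + 1 = 4, q_1 = 1*1 + 0 = 1.
  i=2: a_2=1, p_2 = 1*4 + 3 = 7, q_2 = 1*1 + 1 = 2.
  i=3: a_3=38, p_3 = 38*7 + 4 = 270, q_3 = 38*2 + 1 = 77.
q_3 = 77 > 37, so the last convergent with denominator <= 37 is p_2/q_2 = 7/2.
The closest fraction with denominator <= 37 is either p_2/q_2 or the intermediate fraction (k*p_2 + p_1)/(k*q_2 + q_1) with the largest k >= 1 whose denominator stays <= 37; these approach x as k grows, and every other convergent or intermediate fraction in range is farther away.
Largest k: floor((37 - q_1)/q_2) = floor((37 - 1)/2) = 18.
That gives (18*7 + 4)/(18*2 + 1) = 130/37.
Compare the errors: |x - 7/2| = |817*2 - 7*233|/(233*2) = 3/466, and |x - 130/37| = |817*37 - 130*233|/(233*37) = 61/8621.
Cross-multiplying, 3*8621 = 25863 < 28426 = 61*466, so 3/466 is smaller: the convergent 7/2 is closer to x than 130/37.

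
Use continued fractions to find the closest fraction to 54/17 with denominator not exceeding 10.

19/6

Expand x = 54/17 as a continued fraction with the Euclidean algorithm:
  54 = 3*17 + 3, so a_0 = 3.
  17 = 5*3 + 2, so a_1 = 5.
  3 = 1*2 + 1, so a_2 = 1.
  2 = 2*1 + 0, so a_3 = 2.
so x = [3; 5, 1, 2].
Convergents (p_i = a_i*p_{i-1} + p_{i-2}, q_i = a_i*q_{i-1} + q_{i-2} with p_{-2}=0, p_{-1}=1, q_{-2}=1, q_{-1}=0), until the denominator exceeds 10:
  i=0: a_0=3, p_0 = 3*1 + 0 = 3, q_0 = 3*0 + 1 = 1.
  i=1: a_1=5, p_1 = 5*3 + 1 = 16, q_1 = 5*1 + 0 = 5.
  i=2: a_2=1, p_2 = 1*16 + 3 = 19, q_2 = 1*5 + 1 = 6.
  i=3: a_3=2, p_3 = 2*19 + 16 = 54, q_3 = 2*6 + 5 = 17.
q_3 = 17 > 10, so the last convergent with denominator <= 10 is p_2/q_2 = 19/6.
The closest fraction with denominator <= 10 is either p_2/q_2 or the intermediate fraction (k*p_2 + p_1)/(k*q_2 + q_1) with the largest k >= 1 whose denominator stays <= 10; these approach x as k grows, and every other convergent or intermediate fraction in range is farther away.
Largest k: floor((10 - q_1)/q_2) = floor((10 - 5)/6) = 0.
Since k = 0, no intermediate fraction beyond p_2/q_2 has denominator <= 10, so the convergent 19/6 is the closest (its error is |54*6 - 19*17|/(17*6) = 1/102).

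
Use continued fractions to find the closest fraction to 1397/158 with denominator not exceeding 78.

168/19

Expand x = 1397/158 as a continued fraction with the Euclidean algorithm:
  1397 = 8*158 + 133, so a_0 = 8.
  158 = 1*133 + 25, so a_1 = 1.
  133 = 5*25 + 8, so a_2 = 5.
  25 = 3*8 + 1, so a_3 = 3.
  8 = 8*1 + 0, so a_4 = 8.
so x = [8; 1, 5, 3, 8].
Convergents (p_i = a_i*p_{i-1} + p_{i-2}, q_i = a_i*q_{i-1} + q_{i-2} with p_{-2}=0, p_{-1}=1, q_{-2}=1, q_{-1}=0), until the denominator exceeds 78:
  i=0: a_0=8, p_0 = 8*1 + 0 = 8, q_0 = 8*0 + 1 = 1.
  i=1: a_1=1, p_1 = 1*8 + 1 = 9, q_1 = 1*1 + 0 = 1.
  i=2: a_2=5, p_2 = 5*9 + 8 = 53, q_2 = 5*1 + 1 = 6.
  i=3: a_3=3, p_3 = 3*53 + 9 = 168, q_3 = 3*6 + 1 = 19.
  i=4: a_4=8, p_4 = 8*168 + 53 = 1397, q_4 = 8*19 + 6 = 158.
q_4 = 158 > 78, so the last convergent with denominator <= 78 is p_3/q_3 = 168/19.
The closest fraction with denominator <= 78 is either p_3/q_3 or the intermediate fraction (k*p_3 + p_2)/(k*q_3 + q_2) with the largest k >= 1 whose denominator stays <= 78; these approach x as k grows, and every other convergent or intermediate fraction in range is farther away.
Largest k: floor((78 - q_2)/q_3) = floor((78 - 6)/19) = 3.
That gives (3*168 + 53)/(3*19 + 6) = 557/63.
Compare the errors: |x - 168/19| = |1397*19 - 168*158|/(158*19) = 1/3002, and |x - 557/63| = |1397*63 - 557*158|/(158*63) = 5/9954.
Cross-multiplying, 1*9954 = 9954 < 15010 = 5*3002, so 1/3002 is smaller: the convergent 168/19 is closer to x than 557/63.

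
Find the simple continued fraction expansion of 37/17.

[2; 5, 1, 2]

Run the Euclidean algorithm on 37 and 17; the successive quotients are the partial quotients a_0, a_1, ... (each step inverts the fractional part left over by the previous one):
  37 = 2*17 + 3, so a_0 = 2.
  17 = 5*3 + 2, so a_1 = 5.
  3 = 1*2 + 1, so a_2 = 1.
  2 = 2*1 + 0, so a_3 = 2.
The remainder reaches 0 after 4 divisions, so the expansion has 4 partial quotients, read off in order.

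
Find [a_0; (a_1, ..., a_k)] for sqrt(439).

[20; (1, 19, 1, 40)]

Write x_i = (sqrt(439) + m_i)/d_i with (m_0, d_0) = (0, 1). a_0 = floor(sqrt(439)) = 20, since 20^2 = 400 <= 439 < 441 = 21^2.
Iterate m_{i+1} = d_i*a_i - m_i, d_{i+1} = (439 - m_{i+1}^2)/d_i, a_{i+1} = floor((a_0 + m_{i+1})/d_{i+1}):
  m_1 = 1*20 - 0 = 20, d_1 = (439 - 20^2)/1 = 39/1 = 39, a_1 = floor((20 + 20)/39) = 1.
  m_2 = 39*1 - 20 = 19, d_2 = (439 - 19^2)/39 = 78/39 = 2, a_2 = floor((20 + 19)/2) = 19.
  m_3 = 2*19 - 19 = 19, d_3 = (439 - 19^2)/2 = 78/2 = 39, a_3 = floor((20 + 19)/39) = 1.
  m_4 = 39*1 - 19 = 20, d_4 = (439 - 20^2)/39 = 39/39 = 1, a_4 = floor((20 + 20)/1) = 40.
  m_5 = 1*40 - 20 = 20, d_5 = (439 - 20^2)/1 = 39/1 = 39: (m_5, d_5) = (m_1, d_1) = (20, 39), so from here the quotients repeat a_1, ..., a_4; the period length is 4.
Hence the expansion of sqrt(439) is a_0 = 20 followed by the repeating block 1, 19, 1, 40 (period 4).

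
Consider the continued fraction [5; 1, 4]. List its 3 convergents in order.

Using the convergent recurrence p_i = a_i*p_{i-1} + p_{i-2}, q_i = a_i*q_{i-1} + q_{i-2} with p_{-2}=0, p_{-1}=1, q_{-2}=1, q_{-1}=0:
  i=0: a_0=5, p_0 = 5*1 + 0 = 5, q_0 = 5*0 + 1 = 1.
  i=1: a_1=1, p_1 = 1*5 + 1 = 6, q_1 = 1*1 + 0 = 1.
  i=2: a_2=4, p_2 = 4*6 + 5 = 29, q_2 = 4*1 + 1 = 5.

5/1, 6/1, 29/5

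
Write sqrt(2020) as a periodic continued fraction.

[44; (1, 16, 1, 88)]

Write x_i = (sqrt(2020) + m_i)/d_i with (m_0, d_0) = (0, 1). a_0 = floor(sqrt(2020)) = 44, since 44^2 = 1936 <= 2020 < 2025 = 45^2.
Iterate m_{i+1} = d_i*a_i - m_i, d_{i+1} = (2020 - m_{i+1}^2)/d_i, a_{i+1} = floor((a_0 + m_{i+1})/d_{i+1}):
  m_1 = 1*44 - 0 = 44, d_1 = (2020 - 44^2)/1 = 84/1 = 84, a_1 = floor((44 + 44)/84) = 1.
  m_2 = 84*1 - 44 = 40, d_2 = (2020 - 40^2)/84 = 420/84 = 5, a_2 = floor((44 + 40)/5) = 16.
  m_3 = 5*16 - 40 = 40, d_3 = (2020 - 40^2)/5 = 420/5 = 84, a_3 = floor((44 + 40)/84) = 1.
  m_4 = 84*1 - 40 = 44, d_4 = (2020 - 44^2)/84 = 84/84 = 1, a_4 = floor((44 + 44)/1) = 88.
  m_5 = 1*88 - 44 = 44, d_5 = (2020 - 44^2)/1 = 84/1 = 84: (m_5, d_5) = (m_1, d_1) = (44, 84), so from here the quotients repeat a_1, ..., a_4; the period length is 4.
Hence the expansion of sqrt(2020) is a_0 = 44 followed by the repeating block 1, 16, 1, 88 (period 4).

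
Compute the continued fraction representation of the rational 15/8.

[1; 1, 7]

Run the Euclidean algorithm on 15 and 8; the successive quotients are the partial quotients a_0, a_1, ... (each step inverts the fractional part left over by the previous one):
  15 = 1*8 + 7, so a_0 = 1.
  8 = 1*7 + 1, so a_1 = 1.
  7 = 7*1 + 0, so a_2 = 7.
The remainder reaches 0 after 3 divisions, so the expansion has 3 partial quotients, read off in order.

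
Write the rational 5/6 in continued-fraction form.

Run the Euclidean algorithm on 5 and 6; the successive quotients are the partial quotients a_0, a_1, ... (each step inverts the fractional part left over by the previous one):
  5 = 0*6 + 5, so a_0 = 0.
  6 = 1*5 + 1, so a_1 = 1.
  5 = 5*1 + 0, so a_2 = 5.
The remainder reaches 0 after 3 divisions, so the expansion has 3 partial quotients, read off in order.

[0; 1, 5]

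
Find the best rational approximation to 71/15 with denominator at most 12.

Expand x = 71/15 as a continued fraction with the Euclidean algorithm:
  71 = 4*15 + 11, so a_0 = 4.
  15 = 1*11 + 4, so a_1 = 1.
  11 = 2*4 + 3, so a_2 = 2.
  4 = 1*3 + 1, so a_3 = 1.
  3 = 3*1 + 0, so a_4 = 3.
so x = [4; 1, 2, 1, 3].
Convergents (p_i = a_i*p_{i-1} + p_{i-2}, q_i = a_i*q_{i-1} + q_{i-2} with p_{-2}=0, p_{-1}=1, q_{-2}=1, q_{-1}=0), until the denominator exceeds 12:
  i=0: a_0=4, p_0 = 4*1 + 0 = 4, q_0 = 4*0 + 1 = 1.
  i=1: a_1=1, p_1 = 1*4 + 1 = 5, q_1 = 1*1 + 0 = 1.
  i=2: a_2=2, p_2 = 2*5 + 4 = 14, q_2 = 2*1 + 1 = 3.
  i=3: a_3=1, p_3 = 1*14 + 5 = 19, q_3 = 1*3 + 1 = 4.
  i=4: a_4=3, p_4 = 3*19 + 14 = 71, q_4 = 3*4 + 3 = 15.
q_4 = 15 > 12, so the last convergent with denominator <= 12 is p_3/q_3 = 19/4.
The closest fraction with denominator <= 12 is either p_3/q_3 or the intermediate fraction (k*p_3 + p_2)/(k*q_3 + q_2) with the largest k >= 1 whose denominator stays <= 12; these approach x as k grows, and every other convergent or intermediate fraction in range is farther away.
Largest k: floor((12 - q_2)/q_3) = floor((12 - 3)/4) = 2.
That gives (2*19 + 14)/(2*4 + 3) = 52/11.
Compare the errors: |x - 19/4| = |71*4 - 19*15|/(15*4) = 1/60, and |x - 52/11| = |71*11 - 52*15|/(15*11) = 1/165.
Cross-multiplying, 1*60 = 60 < 165 = 1*165, so 1/165 is smaller: the intermediate fraction 52/11 is closer to x than 19/4.

52/11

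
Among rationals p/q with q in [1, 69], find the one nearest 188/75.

Expand x = 188/75 as a continued fraction with the Euclidean algorithm:
  188 = 2*75 + 38, so a_0 = 2.
  75 = 1*38 + 37, so a_1 = 1.
  38 = 1*37 + 1, so a_2 = 1.
  37 = 37*1 + 0, so a_3 = 37.
so x = [2; 1, 1, 37].
Convergents (p_i = a_i*p_{i-1} + p_{i-2}, q_i = a_i*q_{i-1} + q_{i-2} with p_{-2}=0, p_{-1}=1, q_{-2}=1, q_{-1}=0), until the denominator exceeds 69:
  i=0: a_0=2, p_0 = 2*1 + 0 = 2, q_0 = 2*0 + 1 = 1.
  i=1: a_1=1, p_1 = 1*2 + 1 = 3, q_1 = 1*1 + 0 = 1.
  i=2: a_2=1, p_2 = 1*3 + 2 = 5, q_2 = 1*1 + 1 = 2.
  i=3: a_3=37, p_3 = 37*5 + 3 = 188, q_3 = 37*2 + 1 = 75.
q_3 = 75 > 69, so the last convergent with denominator <= 69 is p_2/q_2 = 5/2.
The closest fraction with denominator <= 69 is either p_2/q_2 or the intermediate fraction (k*p_2 + p_1)/(k*q_2 + q_1) with the largest k >= 1 whose denominator stays <= 69; these approach x as k grows, and every other convergent or intermediate fraction in range is farther away.
Largest k: floor((69 - q_1)/q_2) = floor((69 - 1)/2) = 34.
That gives (34*5 + 3)/(34*2 + 1) = 173/69.
Compare the errors: |x - 5/2| = |188*2 - 5*75|/(75*2) = 1/150, and |x - 173/69| = |188*69 - 173*75|/(75*69) = 3/5175.
Cross-multiplying, 3*150 = 450 < 5175 = 1*5175, so 3/5175 is smaller: the intermediate fraction 173/69 is closer to x than 5/2.

173/69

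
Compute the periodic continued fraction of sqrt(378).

Write x_i = (sqrt(378) + m_i)/d_i with (m_0, d_0) = (0, 1). a_0 = floor(sqrt(378)) = 19, since 19^2 = 361 <= 378 < 400 = 20^2.
Iterate m_{i+1} = d_i*a_i - m_i, d_{i+1} = (378 - m_{i+1}^2)/d_i, a_{i+1} = floor((a_0 + m_{i+1})/d_{i+1}):
  m_1 = 1*19 - 0 = 19, d_1 = (378 - 19^2)/1 = 17/1 = 17, a_1 = floor((19 + 19)/17) = 2.
  m_2 = 17*2 - 19 = 15, d_2 = (378 - 15^2)/17 = 153/17 = 9, a_2 = floor((19 + 15)/9) = 3.
  m_3 = 9*3 - 15 = 12, d_3 = (378 - 12^2)/9 = 234/9 = 26, a_3 = floor((19 + 12)/26) = 1.
  m_4 = 26*1 - 12 = 14, d_4 = (378 - 14^2)/26 = 182/26 = 7, a_4 = floor((19 + 14)/7) = 4.
  m_5 = 7*4 - 14 = 14, d_5 = (378 - 14^2)/7 = 182/7 = 26, a_5 = floor((19 + 14)/26) = 1.
  m_6 = 26*1 - 14 = 12, d_6 = (378 - 12^2)/26 = 234/26 = 9, a_6 = floor((19 + 12)/9) = 3.
  m_7 = 9*3 - 12 = 15, d_7 = (378 - 15^2)/9 = 153/9 = 17, a_7 = floor((19 + 15)/17) = 2.
  m_8 = 17*2 - 15 = 19, d_8 = (378 - 19^2)/17 = 17/17 = 1, a_8 = floor((19 + 19)/1) = 38.
  m_9 = 1*38 - 19 = 19, d_9 = (378 - 19^2)/1 = 17/1 = 17: (m_9, d_9) = (m_1, d_1) = (19, 17), so from here the quotients repeat a_1, ..., a_8; the period length is 8.
Hence the expansion of sqrt(378) is a_0 = 19 followed by the repeating block 2, 3, 1, 4, 1, 3, 2, 38 (period 8).

[19; (2, 3, 1, 4, 1, 3, 2, 38)]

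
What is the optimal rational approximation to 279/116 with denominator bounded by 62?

Expand x = 279/116 as a continued fraction with the Euclidean algorithm:
  279 = 2*116 + 47, so a_0 = 2.
  116 = 2*47 + 22, so a_1 = 2.
  47 = 2*22 + 3, so a_2 = 2.
  22 = 7*3 + 1, so a_3 = 7.
  3 = 3*1 + 0, so a_4 = 3.
so x = [2; 2, 2, 7, 3].
Convergents (p_i = a_i*p_{i-1} + p_{i-2}, q_i = a_i*q_{i-1} + q_{i-2} with p_{-2}=0, p_{-1}=1, q_{-2}=1, q_{-1}=0), until the denominator exceeds 62:
  i=0: a_0=2, p_0 = 2*1 + 0 = 2, q_0 = 2*0 + 1 = 1.
  i=1: a_1=2, p_1 = 2*2 + 1 = 5, q_1 = 2*1 + 0 = 2.
  i=2: a_2=2, p_2 = 2*5 + 2 = 12, q_2 = 2*2 + 1 = 5.
  i=3: a_3=7, p_3 = 7*12 + 5 = 89, q_3 = 7*5 + 2 = 37.
  i=4: a_4=3, p_4 = 3*89 + 12 = 279, q_4 = 3*37 + 5 = 116.
q_4 = 116 > 62, so the last convergent with denominator <= 62 is p_3/q_3 = 89/37.
The closest fraction with denominator <= 62 is either p_3/q_3 or the intermediate fraction (k*p_3 + p_2)/(k*q_3 + q_2) with the largest k >= 1 whose denominator stays <= 62; these approach x as k grows, and every other convergent or intermediate fraction in range is farther away.
Largest k: floor((62 - q_2)/q_3) = floor((62 - 5)/37) = 1.
That gives (1*89 + 12)/(1*37 + 5) = 101/42.
Compare the errors: |x - 89/37| = |279*37 - 89*116|/(116*37) = 1/4292, and |x - 101/42| = |279*42 - 101*116|/(116*42) = 2/4872.
Cross-multiplying, 1*4872 = 4872 < 8584 = 2*4292, so 1/4292 is smaller: the convergent 89/37 is closer to x than 101/42.

89/37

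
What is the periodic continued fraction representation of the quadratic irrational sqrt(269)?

Write x_i = (sqrt(269) + m_i)/d_i with (m_0, d_0) = (0, 1). a_0 = floor(sqrt(269)) = 16, since 16^2 = 256 <= 269 < 289 = 17^2.
Iterate m_{i+1} = d_i*a_i - m_i, d_{i+1} = (269 - m_{i+1}^2)/d_i, a_{i+1} = floor((a_0 + m_{i+1})/d_{i+1}):
  m_1 = 1*16 - 0 = 16, d_1 = (269 - 16^2)/1 = 13/1 = 13, a_1 = floor((16 + 16)/13) = 2.
  m_2 = 13*2 - 16 = 10, d_2 = (269 - 10^2)/13 = 169/13 = 13, a_2 = floor((16 + 10)/13) = 2.
  m_3 = 13*2 - 10 = 16, d_3 = (269 - 16^2)/13 = 13/13 = 1, a_3 = floor((16 + 16)/1) = 32.
  m_4 = 1*32 - 16 = 16, d_4 = (269 - 16^2)/1 = 13/1 = 13: (m_4, d_4) = (m_1, d_1) = (16, 13), so from here the quotients repeat a_1, ..., a_3; the period length is 3.
Hence the expansion of sqrt(269) is a_0 = 16 followed by the repeating block 2, 2, 32 (period 3).

[16; (2, 2, 32)]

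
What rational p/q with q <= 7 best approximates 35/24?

10/7

Expand x = 35/24 as a continued fraction with the Euclidean algorithm:
  35 = 1*24 + 11, so a_0 = 1.
  24 = 2*11 + 2, so a_1 = 2.
  11 = 5*2 + 1, so a_2 = 5.
  2 = 2*1 + 0, so a_3 = 2.
so x = [1; 2, 5, 2].
Convergents (p_i = a_i*p_{i-1} + p_{i-2}, q_i = a_i*q_{i-1} + q_{i-2} with p_{-2}=0, p_{-1}=1, q_{-2}=1, q_{-1}=0), until the denominator exceeds 7:
  i=0: a_0=1, p_0 = 1*1 + 0 = 1, q_0 = 1*0 + 1 = 1.
  i=1: a_1=2, p_1 = 2*1 + 1 = 3, q_1 = 2*1 + 0 = 2.
  i=2: a_2=5, p_2 = 5*3 + 1 = 16, q_2 = 5*2 + 1 = 11.
q_2 = 11 > 7, so the last convergent with denominator <= 7 is p_1/q_1 = 3/2.
The closest fraction with denominator <= 7 is either p_1/q_1 or the intermediate fraction (k*p_1 + p_0)/(k*q_1 + q_0) with the largest k >= 1 whose denominator stays <= 7; these approach x as k grows, and every other convergent or intermediate fraction in range is farther away.
Largest k: floor((7 - q_0)/q_1) = floor((7 - 1)/2) = 3.
That gives (3*3 + 1)/(3*2 + 1) = 10/7.
Compare the errors: |x - 3/2| = |35*2 - 3*24|/(24*2) = 2/48, and |x - 10/7| = |35*7 - 10*24|/(24*7) = 5/168.
Cross-multiplying, 5*48 = 240 < 336 = 2*168, so 5/168 is smaller: the intermediate fraction 10/7 is closer to x than 3/2.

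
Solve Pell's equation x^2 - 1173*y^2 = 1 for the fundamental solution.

(x, y) = (137, 4)

First expand sqrt(1173) as a continued fraction. With x_i = (sqrt(1173) + m_i)/d_i and (m_0, d_0) = (0, 1): a_0 = floor(sqrt(1173)) = 34, since 34^2 = 1156 <= 1173 < 1225 = 35^2.
Iterate m_{i+1} = d_i*a_i - m_i, d_{i+1} = (1173 - m_{i+1}^2)/d_i, a_{i+1} = floor((a_0 + m_{i+1})/d_{i+1}):
  m_1 = 1*34 - 0 = 34, d_1 = (1173 - 34^2)/1 = 17/1 = 17, a_1 = floor((34 + 34)/17) = 4.
  m_2 = 17*4 - 34 = 34, d_2 = (1173 - 34^2)/17 = 17/17 = 1, a_2 = floor((34 + 34)/1) = 68.
  m_3 = 1*68 - 34 = 34, d_3 = (1173 - 34^2)/1 = 17/1 = 17: (m_3, d_3) = (m_1, d_1) = (34, 17), so from here the quotients repeat a_1, a_2; the period length is 2.
So sqrt(1173) = [34; (4, 68)] with period length k = 2.
k is even, so the fundamental solution of x^2 - 1173y^2 = 1 is (p_{k-1}, q_{k-1}) = (p_1, q_1); compute convergents through index 1.
Convergents (p_i = a_i*p_{i-1} + p_{i-2}, q_i = a_i*q_{i-1} + q_{i-2} with p_{-2}=0, p_{-1}=1, q_{-2}=1, q_{-1}=0):
  i=0: a_0=34, p_0 = 34*1 + 0 = 34, q_0 = 34*0 + 1 = 1.
  i=1: a_1=4, p_1 = 4*34 + 1 = 137, q_1 = 4*1 + 0 = 4.
Check: 137^2 - 1173*4^2 = 18769 - 18768 = 1, so (x, y) = (137, 4) solves the equation, and by the theorem it is the least positive solution.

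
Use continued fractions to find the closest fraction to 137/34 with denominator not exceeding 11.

4/1

Expand x = 137/34 as a continued fraction with the Euclidean algorithm:
  137 = 4*34 + 1, so a_0 = 4.
  34 = 34*1 + 0, so a_1 = 34.
so x = [4; 34].
Convergents (p_i = a_i*p_{i-1} + p_{i-2}, q_i = a_i*q_{i-1} + q_{i-2} with p_{-2}=0, p_{-1}=1, q_{-2}=1, q_{-1}=0), until the denominator exceeds 11:
  i=0: a_0=4, p_0 = 4*1 + 0 = 4, q_0 = 4*0 + 1 = 1.
  i=1: a_1=34, p_1 = 34*4 + 1 = 137, q_1 = 34*1 + 0 = 34.
q_1 = 34 > 11, so the last convergent with denominator <= 11 is p_0/q_0 = 4/1.
The closest fraction with denominator <= 11 is either p_0/q_0 or the intermediate fraction (k*p_0 + p_{-1})/(k*q_0 + q_{-1}) with the largest k >= 1 whose denominator stays <= 11; these approach x as k grows, and every other convergent or intermediate fraction in range is farther away.
Largest k: floor((11 - q_{-1})/q_0) = floor((11 - 0)/1) = 11 (using the seeds p_{-1} = 1, q_{-1} = 0).
That gives (11*4 + 1)/(11*1 + 0) = 45/11.
Compare the errors: |x - 4/1| = |137*1 - 4*34|/(34*1) = 1/34, and |x - 45/11| = |137*11 - 45*34|/(34*11) = 23/374.
Cross-multiplying, 1*374 = 374 < 782 = 23*34, so 1/34 is smaller: the convergent 4/1 is closer to x than 45/11.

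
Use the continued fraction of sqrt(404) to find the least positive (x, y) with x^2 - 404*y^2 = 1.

(x, y) = (201, 10)

First expand sqrt(404) as a continued fraction. With x_i = (sqrt(404) + m_i)/d_i and (m_0, d_0) = (0, 1): a_0 = floor(sqrt(404)) = 20, since 20^2 = 400 <= 404 < 441 = 21^2.
Iterate m_{i+1} = d_i*a_i - m_i, d_{i+1} = (404 - m_{i+1}^2)/d_i, a_{i+1} = floor((a_0 + m_{i+1})/d_{i+1}):
  m_1 = 1*20 - 0 = 20, d_1 = (404 - 20^2)/1 = 4/1 = 4, a_1 = floor((20 + 20)/4) = 10.
  m_2 = 4*10 - 20 = 20, d_2 = (404 - 20^2)/4 = 4/4 = 1, a_2 = floor((20 + 20)/1) = 40.
  m_3 = 1*40 - 20 = 20, d_3 = (404 - 20^2)/1 = 4/1 = 4: (m_3, d_3) = (m_1, d_1) = (20, 4), so from here the quotients repeat a_1, a_2; the period length is 2.
So sqrt(404) = [20; (10, 40)] with period length k = 2.
k is even, so the fundamental solution of x^2 - 404y^2 = 1 is (p_{k-1}, q_{k-1}) = (p_1, q_1); compute convergents through index 1.
Convergents (p_i = a_i*p_{i-1} + p_{i-2}, q_i = a_i*q_{i-1} + q_{i-2} with p_{-2}=0, p_{-1}=1, q_{-2}=1, q_{-1}=0):
  i=0: a_0=20, p_0 = 20*1 + 0 = 20, q_0 = 20*0 + 1 = 1.
  i=1: a_1=10, p_1 = 10*20 + 1 = 201, q_1 = 10*1 + 0 = 10.
Check: 201^2 - 404*10^2 = 40401 - 40400 = 1, so (x, y) = (201, 10) solves the equation, and by the theorem it is the least positive solution.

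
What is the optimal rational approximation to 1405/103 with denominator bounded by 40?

532/39

Expand x = 1405/103 as a continued fraction with the Euclidean algorithm:
  1405 = 13*103 + 66, so a_0 = 13.
  103 = 1*66 + 37, so a_1 = 1.
  66 = 1*37 + 29, so a_2 = 1.
  37 = 1*29 + 8, so a_3 = 1.
  29 = 3*8 + 5, so a_4 = 3.
  8 = 1*5 + 3, so a_5 = 1.
  5 = 1*3 + 2, so a_6 = 1.
  3 = 1*2 + 1, so a_7 = 1.
  2 = 2*1 + 0, so a_8 = 2.
so x = [13; 1, 1, 1, 3, 1, 1, 1, 2].
Convergents (p_i = a_i*p_{i-1} + p_{i-2}, q_i = a_i*q_{i-1} + q_{i-2} with p_{-2}=0, p_{-1}=1, q_{-2}=1, q_{-1}=0), until the denominator exceeds 40:
  i=0: a_0=13, p_0 = 13*1 + 0 = 13, q_0 = 13*0 + 1 = 1.
  i=1: a_1=1, p_1 = 1*13 + 1 = 14, q_1 = 1*1 + 0 = 1.
  i=2: a_2=1, p_2 = 1*14 + 13 = 27, q_2 = 1*1 + 1 = 2.
  i=3: a_3=1, p_3 = 1*27 + 14 = 41, q_3 = 1*2 + 1 = 3.
  i=4: a_4=3, p_4 = 3*41 + 27 = 150, q_4 = 3*3 + 2 = 11.
  i=5: a_5=1, p_5 = 1*150 + 41 = 191, q_5 = 1*11 + 3 = 14.
  i=6: a_6=1, p_6 = 1*191 + 150 = 341, q_6 = 1*14 + 11 = 25.
  i=7: a_7=1, p_7 = 1*341 + 191 = 532, q_7 = 1*25 + 14 = 39.
  i=8: a_8=2, p_8 = 2*532 + 341 = 1405, q_8 = 2*39 + 25 = 103.
q_8 = 103 > 40, so the last convergent with denominator <= 40 is p_7/q_7 = 532/39.
The closest fraction with denominator <= 40 is either p_7/q_7 or the intermediate fraction (k*p_7 + p_6)/(k*q_7 + q_6) with the largest k >= 1 whose denominator stays <= 40; these approach x as k grows, and every other convergent or intermediate fraction in range is farther away.
Largest k: floor((40 - q_6)/q_7) = floor((40 - 25)/39) = 0.
Since k = 0, no intermediate fraction beyond p_7/q_7 has denominator <= 40, so the convergent 532/39 is the closest (its error is |1405*39 - 532*103|/(103*39) = 1/4017).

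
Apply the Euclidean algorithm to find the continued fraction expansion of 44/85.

[0; 1, 1, 13, 1, 2]

Run the Euclidean algorithm on 44 and 85; the successive quotients are the partial quotients a_0, a_1, ... (each step inverts the fractional part left over by the previous one):
  44 = 0*85 + 44, so a_0 = 0.
  85 = 1*44 + 41, so a_1 = 1.
  44 = 1*41 + 3, so a_2 = 1.
  41 = 13*3 + 2, so a_3 = 13.
  3 = 1*2 + 1, so a_4 = 1.
  2 = 2*1 + 0, so a_5 = 2.
The remainder reaches 0 after 6 divisions, so the expansion has 6 partial quotients, read off in order.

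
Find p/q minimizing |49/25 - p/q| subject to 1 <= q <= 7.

2/1

Expand x = 49/25 as a continued fraction with the Euclidean algorithm:
  49 = 1*25 + 24, so a_0 = 1.
  25 = 1*24 + 1, so a_1 = 1.
  24 = 24*1 + 0, so a_2 = 24.
so x = [1; 1, 24].
Convergents (p_i = a_i*p_{i-1} + p_{i-2}, q_i = a_i*q_{i-1} + q_{i-2} with p_{-2}=0, p_{-1}=1, q_{-2}=1, q_{-1}=0), until the denominator exceeds 7:
  i=0: a_0=1, p_0 = 1*1 + 0 = 1, q_0 = 1*0 + 1 = 1.
  i=1: a_1=1, p_1 = 1*1 + 1 = 2, q_1 = 1*1 + 0 = 1.
  i=2: a_2=24, p_2 = 24*2 + 1 = 49, q_2 = 24*1 + 1 = 25.
q_2 = 25 > 7, so the last convergent with denominator <= 7 is p_1/q_1 = 2/1.
The closest fraction with denominator <= 7 is either p_1/q_1 or the intermediate fraction (k*p_1 + p_0)/(k*q_1 + q_0) with the largest k >= 1 whose denominator stays <= 7; these approach x as k grows, and every other convergent or intermediate fraction in range is farther away.
Largest k: floor((7 - q_0)/q_1) = floor((7 - 1)/1) = 6.
That gives (6*2 + 1)/(6*1 + 1) = 13/7.
Compare the errors: |x - 2/1| = |49*1 - 2*25|/(25*1) = 1/25, and |x - 13/7| = |49*7 - 13*25|/(25*7) = 18/175.
Cross-multiplying, 1*175 = 175 < 450 = 18*25, so 1/25 is smaller: the convergent 2/1 is closer to x than 13/7.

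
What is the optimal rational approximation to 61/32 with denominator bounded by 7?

Expand x = 61/32 as a continued fraction with the Euclidean algorithm:
  61 = 1*32 + 29, so a_0 = 1.
  32 = 1*29 + 3, so a_1 = 1.
  29 = 9*3 + 2, so a_2 = 9.
  3 = 1*2 + 1, so a_3 = 1.
  2 = 2*1 + 0, so a_4 = 2.
so x = [1; 1, 9, 1, 2].
Convergents (p_i = a_i*p_{i-1} + p_{i-2}, q_i = a_i*q_{i-1} + q_{i-2} with p_{-2}=0, p_{-1}=1, q_{-2}=1, q_{-1}=0), until the denominator exceeds 7:
  i=0: a_0=1, p_0 = 1*1 + 0 = 1, q_0 = 1*0 + 1 = 1.
  i=1: a_1=1, p_1 = 1*1 + 1 = 2, q_1 = 1*1 + 0 = 1.
  i=2: a_2=9, p_2 = 9*2 + 1 = 19, q_2 = 9*1 + 1 = 10.
q_2 = 10 > 7, so the last convergent with denominator <= 7 is p_1/q_1 = 2/1.
The closest fraction with denominator <= 7 is either p_1/q_1 or the intermediate fraction (k*p_1 + p_0)/(k*q_1 + q_0) with the largest k >= 1 whose denominator stays <= 7; these approach x as k grows, and every other convergent or intermediate fraction in range is farther away.
Largest k: floor((7 - q_0)/q_1) = floor((7 - 1)/1) = 6.
That gives (6*2 + 1)/(6*1 + 1) = 13/7.
Compare the errors: |x - 2/1| = |61*1 - 2*32|/(32*1) = 3/32, and |x - 13/7| = |61*7 - 13*32|/(32*7) = 11/224.
Cross-multiplying, 11*32 = 352 < 672 = 3*224, so 11/224 is smaller: the intermediate fraction 13/7 is closer to x than 2/1.

13/7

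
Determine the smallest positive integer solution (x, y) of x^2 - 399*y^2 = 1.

(x, y) = (20, 1)

First expand sqrt(399) as a continued fraction. With x_i = (sqrt(399) + m_i)/d_i and (m_0, d_0) = (0, 1): a_0 = floor(sqrt(399)) = 19, since 19^2 = 361 <= 399 < 400 = 20^2.
Iterate m_{i+1} = d_i*a_i - m_i, d_{i+1} = (399 - m_{i+1}^2)/d_i, a_{i+1} = floor((a_0 + m_{i+1})/d_{i+1}):
  m_1 = 1*19 - 0 = 19, d_1 = (399 - 19^2)/1 = 38/1 = 38, a_1 = floor((19 + 19)/38) = 1.
  m_2 = 38*1 - 19 = 19, d_2 = (399 - 19^2)/38 = 38/38 = 1, a_2 = floor((19 + 19)/1) = 38.
  m_3 = 1*38 - 19 = 19, d_3 = (399 - 19^2)/1 = 38/1 = 38: (m_3, d_3) = (m_1, d_1) = (19, 38), so from here the quotients repeat a_1, a_2; the period length is 2.
So sqrt(399) = [19; (1, 38)] with period length k = 2.
k is even, so the fundamental solution of x^2 - 399y^2 = 1 is (p_{k-1}, q_{k-1}) = (p_1, q_1); compute convergents through index 1.
Convergents (p_i = a_i*p_{i-1} + p_{i-2}, q_i = a_i*q_{i-1} + q_{i-2} with p_{-2}=0, p_{-1}=1, q_{-2}=1, q_{-1}=0):
  i=0: a_0=19, p_0 = 19*1 + 0 = 19, q_0 = 19*0 + 1 = 1.
  i=1: a_1=1, p_1 = 1*19 + 1 = 20, q_1 = 1*1 + 0 = 1.
Check: 20^2 - 399*1^2 = 400 - 399 = 1, so (x, y) = (20, 1) solves the equation, and by the theorem it is the least positive solution.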